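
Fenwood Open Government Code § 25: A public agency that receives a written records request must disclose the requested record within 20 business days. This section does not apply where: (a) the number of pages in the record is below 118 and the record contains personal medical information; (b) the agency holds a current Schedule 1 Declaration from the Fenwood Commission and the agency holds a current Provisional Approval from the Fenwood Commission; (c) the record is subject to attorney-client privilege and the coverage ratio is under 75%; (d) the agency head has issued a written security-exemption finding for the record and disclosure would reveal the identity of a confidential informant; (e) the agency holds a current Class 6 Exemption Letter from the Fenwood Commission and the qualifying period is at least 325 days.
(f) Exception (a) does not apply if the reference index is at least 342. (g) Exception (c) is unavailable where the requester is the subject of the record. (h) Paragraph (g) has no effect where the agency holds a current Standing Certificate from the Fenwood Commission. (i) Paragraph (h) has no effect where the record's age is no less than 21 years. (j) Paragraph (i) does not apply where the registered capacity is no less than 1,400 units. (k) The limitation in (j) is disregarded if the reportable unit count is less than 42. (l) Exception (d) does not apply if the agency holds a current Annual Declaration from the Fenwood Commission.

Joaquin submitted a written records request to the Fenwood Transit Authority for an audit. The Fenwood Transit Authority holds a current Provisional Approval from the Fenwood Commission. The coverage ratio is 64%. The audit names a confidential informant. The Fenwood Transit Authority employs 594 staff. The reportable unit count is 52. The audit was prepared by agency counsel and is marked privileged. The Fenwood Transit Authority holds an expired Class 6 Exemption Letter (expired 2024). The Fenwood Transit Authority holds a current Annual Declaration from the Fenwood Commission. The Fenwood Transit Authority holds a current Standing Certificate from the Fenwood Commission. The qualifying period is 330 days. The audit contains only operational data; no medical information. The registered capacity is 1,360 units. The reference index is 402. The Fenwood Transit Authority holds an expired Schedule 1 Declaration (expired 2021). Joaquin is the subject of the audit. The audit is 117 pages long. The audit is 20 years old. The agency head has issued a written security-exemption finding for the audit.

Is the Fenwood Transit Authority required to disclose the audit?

Exception (a) does not apply: the audit contains only operational data.
Exception (b) does not apply: no current Schedule 1 Declaration is held.
All of (c)'s requirements are met (the audit is privileged; the coverage ratio is 64%, under the 75% limit). Applying paragraphs (g)–(k): (g) would limit (c) — Joaquin is the subject of the audit — but (h) sets (g) aside: (h) operates against (g): a current Standing Certificate is held. (i) is not engaged (the record's age is 20 years, short of 21 years), so (h) stands. So (c) applies.
Exception (d) is satisfied on its face — a written security-exemption finding has been issued; the audit names a confidential informant. Turning to paragraph (l): (l) operates against (d): a current Annual Declaration is held. So (d) is unavailable.
Exception (e) requires that the agency holds a current Class 6 Exemption Letter from the Fenwood Commission; but there is no Class 6 Exemption Letter in force, so (e) is unavailable.

No — exception (c) applies; the Fenwood Transit Authority is not required to disclose the audit.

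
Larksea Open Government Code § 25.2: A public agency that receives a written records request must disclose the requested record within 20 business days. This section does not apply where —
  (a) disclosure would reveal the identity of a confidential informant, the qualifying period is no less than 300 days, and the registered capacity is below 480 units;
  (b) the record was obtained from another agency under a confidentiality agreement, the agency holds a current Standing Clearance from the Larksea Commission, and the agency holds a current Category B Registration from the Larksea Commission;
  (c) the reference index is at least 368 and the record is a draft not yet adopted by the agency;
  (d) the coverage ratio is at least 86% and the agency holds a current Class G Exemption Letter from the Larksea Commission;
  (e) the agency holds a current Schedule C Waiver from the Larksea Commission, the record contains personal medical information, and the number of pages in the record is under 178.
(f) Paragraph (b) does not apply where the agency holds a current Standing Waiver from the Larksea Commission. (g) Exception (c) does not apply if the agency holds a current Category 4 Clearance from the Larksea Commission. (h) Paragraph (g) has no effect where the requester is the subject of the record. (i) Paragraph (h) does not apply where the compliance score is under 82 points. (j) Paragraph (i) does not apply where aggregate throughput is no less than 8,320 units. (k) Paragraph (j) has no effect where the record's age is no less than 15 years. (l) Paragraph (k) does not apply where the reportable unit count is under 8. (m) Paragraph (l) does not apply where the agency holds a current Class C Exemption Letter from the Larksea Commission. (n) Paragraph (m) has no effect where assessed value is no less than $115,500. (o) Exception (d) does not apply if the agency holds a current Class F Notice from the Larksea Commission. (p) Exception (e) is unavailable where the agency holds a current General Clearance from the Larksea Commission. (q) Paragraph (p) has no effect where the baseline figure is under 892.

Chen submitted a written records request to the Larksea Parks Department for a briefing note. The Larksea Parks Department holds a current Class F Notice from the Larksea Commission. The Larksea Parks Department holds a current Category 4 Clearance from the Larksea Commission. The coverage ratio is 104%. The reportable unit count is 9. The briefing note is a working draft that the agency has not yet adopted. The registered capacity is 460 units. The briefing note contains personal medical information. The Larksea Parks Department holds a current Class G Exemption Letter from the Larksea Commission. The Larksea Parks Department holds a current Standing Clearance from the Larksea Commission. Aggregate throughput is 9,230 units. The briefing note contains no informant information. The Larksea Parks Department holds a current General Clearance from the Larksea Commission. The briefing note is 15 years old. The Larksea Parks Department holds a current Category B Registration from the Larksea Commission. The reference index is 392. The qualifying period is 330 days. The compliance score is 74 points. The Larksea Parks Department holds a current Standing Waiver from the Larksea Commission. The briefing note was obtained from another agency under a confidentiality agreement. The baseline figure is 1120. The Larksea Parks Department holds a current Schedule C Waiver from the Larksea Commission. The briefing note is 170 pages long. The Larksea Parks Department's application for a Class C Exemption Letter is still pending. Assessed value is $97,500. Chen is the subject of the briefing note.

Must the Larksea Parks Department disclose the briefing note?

Yes — the Larksea Parks Department must disclose the briefing note.

Exception (a) does not apply: the briefing note contains no informant information.
Exception (b): the briefing note was obtained under a confidentiality agreement; a current Standing Clearance is held; a current Category B Registration is held — every condition holds. Turning to paragraph (f): (f) operates against (b): a current Standing Waiver is held. So (b) is unavailable.
Exception (c) is satisfied on its face — the reference index is 392, meeting the 368 threshold; the briefing note is an unadopted draft. Turning to paragraphs (g)–(n): (g) operates — a current Category 4 Clearance is held. (h) would limit (g) — Chen is the subject of the briefing note — but (i) sets (h) aside: (i) operates against (h): the compliance score is 74 points, under the 82 points limit. (j) operates (aggregate throughput is 9,230 units, meeting the 8,320 units threshold), but yields to (k): (k) applies — the record's age is 15 years, meeting the 15 years threshold. (l) is inapplicable (the reportable unit count is 9, not under 8), so (k) stands. (c) is therefore removed.
Exception (d)'s conditions are all satisfied: the coverage ratio is 104%, meeting the 86% threshold; a current Class G Exemption Letter is held. But: (o) operates against (d): a current Class F Notice is held. So (d) is unavailable.
Exception (e): a current Schedule C Waiver is held; the briefing note contains personal medical information; the number of pages in the record is 170, under the 178 limit — every condition holds. But: (p) operates against (e): a current General Clearance is held. (q) does not operate here (the baseline figure is 1,120, not under 892), so (p) stands. Exception (e) does not apply.
None of the exceptions is available; § 25.2 applies in full.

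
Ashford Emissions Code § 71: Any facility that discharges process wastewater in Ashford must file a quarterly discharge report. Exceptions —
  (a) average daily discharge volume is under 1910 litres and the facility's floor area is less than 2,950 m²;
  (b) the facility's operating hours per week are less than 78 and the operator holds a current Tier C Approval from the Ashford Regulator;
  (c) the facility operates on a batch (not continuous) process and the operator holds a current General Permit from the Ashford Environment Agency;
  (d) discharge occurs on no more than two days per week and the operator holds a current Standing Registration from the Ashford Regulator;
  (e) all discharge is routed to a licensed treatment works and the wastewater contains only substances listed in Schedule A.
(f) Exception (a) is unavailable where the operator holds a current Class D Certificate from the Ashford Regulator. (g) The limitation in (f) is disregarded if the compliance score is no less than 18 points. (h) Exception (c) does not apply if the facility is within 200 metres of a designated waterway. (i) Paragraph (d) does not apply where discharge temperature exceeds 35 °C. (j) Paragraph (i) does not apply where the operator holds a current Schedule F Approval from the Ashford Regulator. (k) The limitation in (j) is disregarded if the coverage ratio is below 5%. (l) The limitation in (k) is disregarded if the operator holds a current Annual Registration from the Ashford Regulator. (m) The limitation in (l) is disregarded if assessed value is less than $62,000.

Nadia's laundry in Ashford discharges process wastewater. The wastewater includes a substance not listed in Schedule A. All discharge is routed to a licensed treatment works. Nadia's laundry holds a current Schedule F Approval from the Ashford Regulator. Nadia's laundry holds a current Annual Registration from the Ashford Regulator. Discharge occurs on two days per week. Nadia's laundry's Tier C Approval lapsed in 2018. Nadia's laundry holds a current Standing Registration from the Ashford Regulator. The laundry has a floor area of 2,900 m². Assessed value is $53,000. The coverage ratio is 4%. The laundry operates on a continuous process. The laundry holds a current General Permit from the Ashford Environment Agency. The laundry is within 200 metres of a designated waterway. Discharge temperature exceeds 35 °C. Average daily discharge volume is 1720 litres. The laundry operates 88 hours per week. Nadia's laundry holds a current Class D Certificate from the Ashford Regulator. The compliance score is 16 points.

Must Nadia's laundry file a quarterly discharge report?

Exception (a): average daily discharge volume is 1720 litres, under the 1910 litres limit; the facility's floor area is 2,900 m², less than the 2,950 m² limit — every condition holds. But applying paragraphs (f)–(g): (f) applies — a current Class D Certificate is held. (g), which would lift (f), is not engaged — the compliance score is 16 points, short of 18 points. So (a) is unavailable.
Exception (b) does not apply: the facility's operating hours per week are 88, not less than 78.
Exception (c) does not apply: the facility operates on a continuous process.
Exception (d): discharge occurs on no more than two days per week; a current Standing Registration is held — every condition holds. But: (i) applies — discharge temperature exceeds 35 °C. (j) would limit (i) — a current Schedule F Approval is held — but (k) sets (j) aside: (k) operates — the coverage ratio is 4%, below the 5% limit. (l) is engaged (a current Annual Registration is held), but is displaced by (m): (m) operates — assessed value is $53,000, less than the $62,000 limit. Exception (d) does not apply.
Exception (e) does not apply: the wastewater includes a non-Schedule-A substance.
No exception displaces § 71.

Yes — Nadia's laundry must file a quarterly discharge report.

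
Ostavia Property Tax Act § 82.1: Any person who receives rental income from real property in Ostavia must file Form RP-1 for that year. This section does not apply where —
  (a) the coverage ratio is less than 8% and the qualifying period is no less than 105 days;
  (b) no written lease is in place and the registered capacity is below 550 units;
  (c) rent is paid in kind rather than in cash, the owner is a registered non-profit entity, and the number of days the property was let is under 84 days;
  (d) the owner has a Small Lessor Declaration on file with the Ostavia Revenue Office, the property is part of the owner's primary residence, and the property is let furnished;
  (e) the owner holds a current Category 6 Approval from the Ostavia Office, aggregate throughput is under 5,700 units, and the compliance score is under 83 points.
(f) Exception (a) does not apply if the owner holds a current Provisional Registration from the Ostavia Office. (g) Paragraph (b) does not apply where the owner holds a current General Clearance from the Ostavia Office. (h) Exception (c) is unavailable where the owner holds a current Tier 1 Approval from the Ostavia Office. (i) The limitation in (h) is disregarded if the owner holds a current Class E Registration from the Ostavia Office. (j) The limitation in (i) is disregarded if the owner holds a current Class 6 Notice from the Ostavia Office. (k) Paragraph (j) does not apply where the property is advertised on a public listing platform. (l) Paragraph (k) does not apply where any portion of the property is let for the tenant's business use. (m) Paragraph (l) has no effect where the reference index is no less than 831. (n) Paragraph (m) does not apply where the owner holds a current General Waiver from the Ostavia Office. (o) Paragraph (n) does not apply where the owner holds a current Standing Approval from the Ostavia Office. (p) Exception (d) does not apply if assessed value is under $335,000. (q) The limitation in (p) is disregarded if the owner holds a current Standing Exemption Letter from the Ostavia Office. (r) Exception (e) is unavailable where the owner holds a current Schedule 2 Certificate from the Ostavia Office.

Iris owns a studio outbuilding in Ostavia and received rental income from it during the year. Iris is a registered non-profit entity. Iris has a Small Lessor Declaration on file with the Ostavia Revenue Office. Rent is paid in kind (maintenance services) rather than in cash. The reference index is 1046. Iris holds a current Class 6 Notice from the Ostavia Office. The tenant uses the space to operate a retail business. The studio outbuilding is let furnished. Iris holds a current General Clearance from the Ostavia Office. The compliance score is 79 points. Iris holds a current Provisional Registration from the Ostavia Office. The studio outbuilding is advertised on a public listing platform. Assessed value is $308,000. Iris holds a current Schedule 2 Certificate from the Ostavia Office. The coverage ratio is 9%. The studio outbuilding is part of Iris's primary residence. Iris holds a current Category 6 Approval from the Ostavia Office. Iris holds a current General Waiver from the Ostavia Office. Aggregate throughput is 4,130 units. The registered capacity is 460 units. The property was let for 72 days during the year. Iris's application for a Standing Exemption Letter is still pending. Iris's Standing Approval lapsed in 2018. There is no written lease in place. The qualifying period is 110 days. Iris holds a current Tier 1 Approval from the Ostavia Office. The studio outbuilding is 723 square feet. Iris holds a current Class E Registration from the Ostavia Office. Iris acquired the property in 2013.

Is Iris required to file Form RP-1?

Yes — Iris must file Form RP-1.

Exception (a) does not apply: the coverage ratio is 9%, not less than 8%.
Exception (b): there is no written lease; the registered capacity is 460 units, below the 550 units limit — every condition holds. Turning to paragraph (g): (g) is triggered — a current General Clearance is held. So (b) is unavailable.
Exception (c): rent is paid in kind; Iris is a registered non-profit; the number of days the property was let is 72 days, under the 84 days limit — every condition holds. Turning to paragraphs (h)–(o): (h) is engaged — a current Tier 1 Approval is held. (i) operates (a current Class E Registration is held), but is set aside by (j): (j) operates against (i): a current Class 6 Notice is held. (k) would limit (j) — the property is publicly advertised — but (l) sets (k) aside: (l) is triggered — the space is let for business use. (m) is engaged (the reference index is 1,046, meeting the 831 threshold), but is displaced by (n): (n) operates against (m): a current General Waiver is held. (o) is not engaged (there is no Standing Approval in force), so (n) stands. (c) is therefore removed.
All of (d)'s requirements are met (a Small Lessor Declaration is on file; the studio outbuilding is part of the primary residence; the property is let furnished). But applying paragraphs (p)–(q): (p) applies — assessed value is $308,000, under the $335,000 limit. (q), which would lift (p), is inapplicable — no current Standing Exemption Letter is held. So (d) is unavailable.
All of (e)'s requirements are met (a current Category 6 Approval is held; aggregate throughput is 4,130 units, under the 5,700 units limit; the compliance score is 79 points, under the 83 points limit). But applying paragraph (r): (r) operates against (e): a current Schedule 2 Certificate is held. So (e) is unavailable.
None of the exceptions is available; § 82.1 applies in full.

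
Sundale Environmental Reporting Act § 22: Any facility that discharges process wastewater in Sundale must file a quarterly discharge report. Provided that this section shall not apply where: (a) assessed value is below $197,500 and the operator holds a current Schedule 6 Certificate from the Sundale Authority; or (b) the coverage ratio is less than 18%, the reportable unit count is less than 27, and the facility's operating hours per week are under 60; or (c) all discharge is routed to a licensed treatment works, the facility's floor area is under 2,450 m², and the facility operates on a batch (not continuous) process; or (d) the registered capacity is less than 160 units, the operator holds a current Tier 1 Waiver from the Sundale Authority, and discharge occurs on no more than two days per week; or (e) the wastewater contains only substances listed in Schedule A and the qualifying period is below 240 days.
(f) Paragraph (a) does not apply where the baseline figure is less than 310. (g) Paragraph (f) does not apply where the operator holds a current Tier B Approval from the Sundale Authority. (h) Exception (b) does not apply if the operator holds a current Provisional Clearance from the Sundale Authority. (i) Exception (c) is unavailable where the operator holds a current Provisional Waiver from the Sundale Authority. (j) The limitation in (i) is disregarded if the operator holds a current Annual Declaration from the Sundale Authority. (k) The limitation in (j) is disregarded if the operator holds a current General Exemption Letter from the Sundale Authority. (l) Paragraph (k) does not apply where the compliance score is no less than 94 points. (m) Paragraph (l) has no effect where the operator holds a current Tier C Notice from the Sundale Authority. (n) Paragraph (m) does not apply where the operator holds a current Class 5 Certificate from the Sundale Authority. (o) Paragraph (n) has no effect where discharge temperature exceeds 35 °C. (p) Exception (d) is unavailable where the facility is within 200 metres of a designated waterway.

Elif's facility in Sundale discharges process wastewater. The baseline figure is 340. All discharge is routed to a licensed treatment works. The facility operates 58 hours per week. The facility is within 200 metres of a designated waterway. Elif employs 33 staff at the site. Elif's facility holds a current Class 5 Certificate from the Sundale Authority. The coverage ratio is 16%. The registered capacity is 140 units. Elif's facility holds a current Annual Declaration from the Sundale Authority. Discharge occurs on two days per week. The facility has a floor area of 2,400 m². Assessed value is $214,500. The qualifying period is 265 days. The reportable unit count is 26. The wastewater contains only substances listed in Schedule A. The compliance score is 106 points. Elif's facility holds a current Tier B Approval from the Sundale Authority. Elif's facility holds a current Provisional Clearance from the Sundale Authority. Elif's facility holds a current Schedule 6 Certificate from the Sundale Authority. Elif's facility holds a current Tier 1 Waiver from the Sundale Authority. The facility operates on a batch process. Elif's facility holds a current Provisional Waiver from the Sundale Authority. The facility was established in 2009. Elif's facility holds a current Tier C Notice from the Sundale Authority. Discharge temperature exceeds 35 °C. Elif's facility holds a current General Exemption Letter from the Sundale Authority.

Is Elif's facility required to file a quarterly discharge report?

Yes — Elif's facility must file a quarterly discharge report.

Exception (a) requires that assessed value is below $197,500; but assessed value is $214,500, not below $197,500, so (a) is unavailable.
Exception (b) is satisfied on its face — the coverage ratio is 16%, less than the 18% limit; the reportable unit count is 26, less than the 27 limit; the facility's operating hours per week are 58, under the 60 limit. But applying paragraph (h): (h) operates — a current Provisional Clearance is held. (b) is therefore removed.
Exception (c): discharge is routed to a licensed treatment works; the facility's floor area is 2,400 m², under the 2,450 m² limit; the facility operates on a batch process — every condition holds. But applying paragraphs (i)–(o): (i) is triggered — a current Provisional Waiver is held. (j) is engaged (a current Annual Declaration is held), but is overridden by (k): (k) operates against (j): a current General Exemption Letter is held. (l) operates (the compliance score is 106 points, meeting the 94 points threshold), but is set aside by (m): (m) operates against (l): a current Tier C Notice is held. (n) is engaged (a current Class 5 Certificate is held), but is itself disapplied by (o): (o) operates against (n): discharge temperature exceeds 35 °C. So (c) is unavailable.
Exception (d) is satisfied on its face — the registered capacity is 140 units, less than the 160 units limit; a current Tier 1 Waiver is held; discharge occurs on no more than two days per week. Turning to paragraph (p): (p) applies — the facility is within 200 m of a designated waterway. So (d) is unavailable.
Exception (e) fails — the qualifying period is 265 days, not below 240 days.
No exception applies. The general rule governs.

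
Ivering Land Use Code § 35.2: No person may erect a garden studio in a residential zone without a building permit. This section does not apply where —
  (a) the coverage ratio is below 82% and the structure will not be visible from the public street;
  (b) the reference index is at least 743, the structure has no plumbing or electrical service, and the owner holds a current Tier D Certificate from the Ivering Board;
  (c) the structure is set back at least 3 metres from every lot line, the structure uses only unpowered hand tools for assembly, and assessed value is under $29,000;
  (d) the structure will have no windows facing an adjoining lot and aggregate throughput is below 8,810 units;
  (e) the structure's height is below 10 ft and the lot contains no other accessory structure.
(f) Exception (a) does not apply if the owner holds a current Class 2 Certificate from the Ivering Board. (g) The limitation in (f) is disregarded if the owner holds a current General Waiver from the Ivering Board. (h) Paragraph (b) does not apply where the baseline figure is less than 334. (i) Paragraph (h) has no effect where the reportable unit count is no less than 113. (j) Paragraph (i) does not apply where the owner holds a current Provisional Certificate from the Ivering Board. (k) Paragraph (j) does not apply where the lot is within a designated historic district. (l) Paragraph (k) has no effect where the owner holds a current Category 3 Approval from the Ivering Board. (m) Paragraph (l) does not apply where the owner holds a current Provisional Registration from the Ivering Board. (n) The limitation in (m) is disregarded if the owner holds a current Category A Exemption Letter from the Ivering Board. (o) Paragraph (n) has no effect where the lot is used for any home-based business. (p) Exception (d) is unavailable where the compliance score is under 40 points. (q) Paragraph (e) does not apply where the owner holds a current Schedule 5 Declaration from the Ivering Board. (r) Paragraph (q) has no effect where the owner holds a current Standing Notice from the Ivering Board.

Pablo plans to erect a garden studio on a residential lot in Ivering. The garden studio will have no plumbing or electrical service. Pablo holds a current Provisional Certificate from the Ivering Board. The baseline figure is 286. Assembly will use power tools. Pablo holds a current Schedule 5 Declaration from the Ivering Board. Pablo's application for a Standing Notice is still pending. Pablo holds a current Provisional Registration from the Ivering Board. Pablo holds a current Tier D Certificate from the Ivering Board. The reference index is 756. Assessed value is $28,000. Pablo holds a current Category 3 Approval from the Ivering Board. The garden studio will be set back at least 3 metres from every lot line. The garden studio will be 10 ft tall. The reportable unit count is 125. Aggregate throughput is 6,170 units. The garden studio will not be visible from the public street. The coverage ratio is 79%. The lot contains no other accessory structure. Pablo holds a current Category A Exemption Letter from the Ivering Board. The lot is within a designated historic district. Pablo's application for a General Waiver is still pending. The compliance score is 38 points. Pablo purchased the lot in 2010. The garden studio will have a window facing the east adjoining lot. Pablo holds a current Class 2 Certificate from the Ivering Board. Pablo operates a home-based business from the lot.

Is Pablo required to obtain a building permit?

Exception (a): the coverage ratio is 79%, below the 82% limit; the structure will not be visible from the street — every condition holds. Turning to paragraphs (f)–(g): (f) is triggered — a current Class 2 Certificate is held. (g) is not triggered (the General Waiver is not current), so (f) stands. Exception (a) does not apply.
Exception (b) is satisfied on its face — the reference index is 756, meeting the 743 threshold; there is no plumbing or electrical service; a current Tier D Certificate is held. Applying paragraphs (h)–(o): (h) is engaged (the baseline figure is 286, less than the 334 limit), but is set aside by (i): (i) is engaged — the reportable unit count is 125, meeting the 113 threshold. (j) would limit (i) — a current Provisional Certificate is held — but (k) sets (j) aside: (k) operates against (j): the lot is in a historic district. (l) operates (a current Category 3 Approval is held), but is set aside by (m): (m) operates against (l): a current Provisional Registration is held. (n) would limit (m) — a current Category A Exemption Letter is held — but (o) sets (n) aside: (o) operates against (n): a home-based business operates on the lot. So (b) applies.
Exception (c) requires that the structure uses only unpowered hand tools for assembly; but assembly uses power tools, so (c) is unavailable.
Exception (d) does not apply: a window faces an adjoining lot.
Exception (e) requires that the structure's height is below 10 ft; but the structure's height is 10 ft, not below 10 ft, so (e) is unavailable.

No — exception (b) applies; Pablo does not need a building permit.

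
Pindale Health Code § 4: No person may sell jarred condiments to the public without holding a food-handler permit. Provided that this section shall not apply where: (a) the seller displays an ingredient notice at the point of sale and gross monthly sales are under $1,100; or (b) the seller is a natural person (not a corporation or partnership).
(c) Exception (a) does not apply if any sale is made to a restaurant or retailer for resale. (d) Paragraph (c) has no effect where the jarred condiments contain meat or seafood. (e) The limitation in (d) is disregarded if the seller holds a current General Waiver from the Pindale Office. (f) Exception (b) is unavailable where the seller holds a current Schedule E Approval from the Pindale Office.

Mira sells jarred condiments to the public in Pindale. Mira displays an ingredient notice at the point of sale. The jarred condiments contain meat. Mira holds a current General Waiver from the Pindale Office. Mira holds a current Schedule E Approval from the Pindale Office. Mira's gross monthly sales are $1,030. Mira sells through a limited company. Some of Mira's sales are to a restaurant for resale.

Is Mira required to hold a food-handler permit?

Yes — Mira must hold a food-handler permit.

Exception (a)'s conditions are all satisfied: an ingredient notice is displayed; gross monthly sales are $1,030, under the $1,100 limit. Turning to paragraphs (c)–(e): (c) operates against (a): some sales are to a restaurant for resale. (d) is triggered (the jarred condiments contain meat), but yields to (e): (e) operates against (d): a current General Waiver is held. So (a) is unavailable.
Exception (b) requires that the seller is a natural person (not a corporation or partnership); but the seller operates through a limited company, so (b) is unavailable.
No exception is made out. Mira falls within the general rule.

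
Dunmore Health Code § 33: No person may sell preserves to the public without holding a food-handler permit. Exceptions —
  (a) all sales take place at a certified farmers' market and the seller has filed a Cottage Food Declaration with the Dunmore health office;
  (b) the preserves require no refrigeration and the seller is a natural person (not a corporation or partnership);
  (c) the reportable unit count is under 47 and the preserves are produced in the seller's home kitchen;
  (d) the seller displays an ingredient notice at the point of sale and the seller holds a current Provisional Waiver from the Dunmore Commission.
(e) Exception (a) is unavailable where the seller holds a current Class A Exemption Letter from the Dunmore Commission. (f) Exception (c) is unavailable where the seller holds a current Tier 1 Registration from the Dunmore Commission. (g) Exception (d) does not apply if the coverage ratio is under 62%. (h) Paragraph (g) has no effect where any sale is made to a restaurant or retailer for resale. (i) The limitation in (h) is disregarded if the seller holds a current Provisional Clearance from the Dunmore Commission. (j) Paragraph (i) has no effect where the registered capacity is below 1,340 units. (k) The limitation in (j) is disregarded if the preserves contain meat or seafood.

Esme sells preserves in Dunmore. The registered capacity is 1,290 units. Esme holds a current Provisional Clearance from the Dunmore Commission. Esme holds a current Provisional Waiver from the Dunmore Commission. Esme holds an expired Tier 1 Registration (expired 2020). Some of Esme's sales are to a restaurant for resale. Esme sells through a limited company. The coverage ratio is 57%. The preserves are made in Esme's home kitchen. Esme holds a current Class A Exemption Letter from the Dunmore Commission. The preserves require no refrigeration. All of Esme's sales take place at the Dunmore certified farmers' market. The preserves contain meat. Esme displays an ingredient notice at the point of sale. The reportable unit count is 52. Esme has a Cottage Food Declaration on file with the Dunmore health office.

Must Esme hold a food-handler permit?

Yes — Esme must hold a food-handler permit.

All of (a)'s requirements are met (all sales are at a certified farmers' market; a Cottage Food Declaration is on file). Turning to paragraph (e): (e) operates — a current Class A Exemption Letter is held. Exception (a) does not apply.
Exception (b) does not apply: the seller operates through a limited company.
Exception (c) fails — the reportable unit count is 52, not under 47.
Exception (d)'s conditions are all satisfied: an ingredient notice is displayed; a current Provisional Waiver is held. Turning to paragraphs (g)–(k): (g) operates — the coverage ratio is 57%, under the 62% limit. (h) would limit (g) — some sales are to a restaurant for resale — but (i) sets (h) aside: (i) operates against (h): a current Provisional Clearance is held. (j) operates (the registered capacity is 1,290 units, below the 1,340 units limit), but yields to (k): (k) applies — the preserves contain meat. So (d) is unavailable.
None of the exceptions is available; § 33 applies in full.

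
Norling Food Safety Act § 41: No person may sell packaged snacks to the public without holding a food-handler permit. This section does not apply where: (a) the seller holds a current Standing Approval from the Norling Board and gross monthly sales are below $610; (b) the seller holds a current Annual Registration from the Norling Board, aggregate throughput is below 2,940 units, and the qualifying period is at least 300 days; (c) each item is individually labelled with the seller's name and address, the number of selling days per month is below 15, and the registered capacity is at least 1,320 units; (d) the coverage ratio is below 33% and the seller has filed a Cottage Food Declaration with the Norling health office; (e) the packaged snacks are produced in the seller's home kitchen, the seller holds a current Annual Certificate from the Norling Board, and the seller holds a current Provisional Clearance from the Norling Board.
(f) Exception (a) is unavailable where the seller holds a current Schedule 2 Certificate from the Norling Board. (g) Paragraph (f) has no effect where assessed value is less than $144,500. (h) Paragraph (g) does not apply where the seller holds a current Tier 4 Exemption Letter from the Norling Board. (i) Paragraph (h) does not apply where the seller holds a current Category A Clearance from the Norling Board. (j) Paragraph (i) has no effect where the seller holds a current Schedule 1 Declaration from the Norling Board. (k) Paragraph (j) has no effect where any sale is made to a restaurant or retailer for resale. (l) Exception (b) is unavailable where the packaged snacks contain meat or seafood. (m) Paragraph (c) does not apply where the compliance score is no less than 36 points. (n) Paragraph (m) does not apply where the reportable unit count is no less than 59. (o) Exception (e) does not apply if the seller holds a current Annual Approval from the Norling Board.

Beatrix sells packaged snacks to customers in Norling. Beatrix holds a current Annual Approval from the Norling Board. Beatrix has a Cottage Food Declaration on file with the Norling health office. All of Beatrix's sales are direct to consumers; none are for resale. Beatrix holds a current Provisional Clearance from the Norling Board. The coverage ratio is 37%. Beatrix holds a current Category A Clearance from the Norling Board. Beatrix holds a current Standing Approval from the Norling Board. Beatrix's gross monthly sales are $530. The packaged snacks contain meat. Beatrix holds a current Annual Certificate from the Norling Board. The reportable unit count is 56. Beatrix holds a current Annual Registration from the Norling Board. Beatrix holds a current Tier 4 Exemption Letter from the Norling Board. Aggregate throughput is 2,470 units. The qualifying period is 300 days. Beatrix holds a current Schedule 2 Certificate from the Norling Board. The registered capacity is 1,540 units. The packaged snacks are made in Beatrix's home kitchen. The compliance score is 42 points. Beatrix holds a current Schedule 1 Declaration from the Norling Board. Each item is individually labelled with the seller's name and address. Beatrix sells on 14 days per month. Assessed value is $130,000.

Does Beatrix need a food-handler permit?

Exception (a): a current Standing Approval is held; gross monthly sales are $530, below the $610 limit — every condition holds. But applying paragraphs (f)–(k): (f) operates against (a): a current Schedule 2 Certificate is held. (g) would limit (f) — assessed value is $130,000, less than the $144,500 limit — but (h) sets (g) aside: (h) is triggered — a current Tier 4 Exemption Letter is held. (i) would limit (h) — a current Category A Clearance is held — but (j) sets (i) aside: (j) operates against (i): a current Schedule 1 Declaration is held. (k) is not engaged (no sales are for resale), so (j) stands. Exception (a) does not apply.
Exception (b)'s conditions are all satisfied: a current Annual Registration is held; aggregate throughput is 2,470 units, below the 2,940 units limit; the qualifying period is 300 days, meeting the 300 days threshold. But: (l) applies — the packaged snacks contain meat. Exception (b) does not apply.
Exception (c)'s conditions are all satisfied: items are individually labelled; the number of selling days per month is 14, below the 15 limit; the registered capacity is 1,540 units, meeting the 1,320 units threshold. However, paragraphs (m)–(n) must be considered: (m) is triggered — the compliance score is 42 points, meeting the 36 points threshold. (n), which would lift (m), is not engaged — the reportable unit count is 56, short of 59. (c) is therefore removed.
Exception (d) does not apply: the coverage ratio is 37%, not below 33%.
Exception (e) is satisfied on its face — the packaged snacks are home-kitchen produced; a current Annual Certificate is held; a current Provisional Clearance is held. But: (o) operates against (e): a current Annual Approval is held. Exception (e) does not apply.
Every exception is unavailable, so the rule governs.

Yes — Beatrix must hold a food-handler permit.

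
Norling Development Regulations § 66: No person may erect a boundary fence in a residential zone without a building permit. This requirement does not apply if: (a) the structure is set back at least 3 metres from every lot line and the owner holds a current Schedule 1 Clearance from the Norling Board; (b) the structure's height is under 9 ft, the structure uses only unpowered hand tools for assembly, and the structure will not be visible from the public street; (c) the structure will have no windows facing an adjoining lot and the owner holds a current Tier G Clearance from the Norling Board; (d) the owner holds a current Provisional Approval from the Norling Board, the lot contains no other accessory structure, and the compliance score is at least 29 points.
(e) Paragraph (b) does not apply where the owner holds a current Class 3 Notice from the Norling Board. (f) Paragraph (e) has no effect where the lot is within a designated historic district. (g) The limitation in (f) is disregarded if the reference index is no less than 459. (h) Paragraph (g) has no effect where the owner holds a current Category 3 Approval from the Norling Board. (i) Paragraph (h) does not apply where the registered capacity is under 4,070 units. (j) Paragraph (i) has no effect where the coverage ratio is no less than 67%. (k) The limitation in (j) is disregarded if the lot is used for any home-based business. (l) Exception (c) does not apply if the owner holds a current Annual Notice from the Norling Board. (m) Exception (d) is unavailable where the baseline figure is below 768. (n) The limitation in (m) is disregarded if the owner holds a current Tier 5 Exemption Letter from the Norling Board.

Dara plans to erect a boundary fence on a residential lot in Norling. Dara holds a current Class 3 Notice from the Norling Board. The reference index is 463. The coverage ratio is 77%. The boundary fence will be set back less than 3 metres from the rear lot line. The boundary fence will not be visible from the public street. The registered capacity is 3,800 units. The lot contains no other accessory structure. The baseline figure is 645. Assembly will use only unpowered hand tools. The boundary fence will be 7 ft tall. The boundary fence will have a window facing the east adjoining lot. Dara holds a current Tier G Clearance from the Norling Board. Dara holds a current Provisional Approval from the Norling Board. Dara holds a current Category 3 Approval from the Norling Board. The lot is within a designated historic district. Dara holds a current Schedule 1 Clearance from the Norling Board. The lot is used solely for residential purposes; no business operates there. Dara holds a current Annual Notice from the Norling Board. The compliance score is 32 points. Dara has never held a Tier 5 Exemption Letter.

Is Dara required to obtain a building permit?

Exception (a) requires that the structure is set back at least 3 metres from every lot line; but the rear setback is under 3 m, so (a) is unavailable.
All of (b)'s requirements are met (the structure's height is 7 ft, under the 9 ft limit; assembly uses only hand tools; the structure will not be visible from the street). Applying paragraphs (e)–(k): (e) would limit (b) — a current Class 3 Notice is held — but (f) sets (e) aside: (f) applies — the lot is in a historic district. (g) would limit (f) — the reference index is 463, meeting the 459 threshold — but (h) sets (g) aside: (h) operates against (g): a current Category 3 Approval is held. (i) applies (the registered capacity is 3,800 units, under the 4,070 units limit), but is itself disapplied by (j): (j) is engaged — the coverage ratio is 77%, meeting the 67% threshold. (k), which would lift (j), is inapplicable — the lot is solely residential. (b) remains available.
Exception (c) requires that the structure will have no windows facing an adjoining lot; but a window faces an adjoining lot, so (c) is unavailable.
Exception (d)'s conditions are all satisfied: a current Provisional Approval is held; the lot has no other accessory structure; the compliance score is 32 points, meeting the 29 points threshold. But applying paragraphs (m)–(n): (m) operates — the baseline figure is 645, below the 768 limit. (n) is inapplicable (there is no Tier 5 Exemption Letter in force), so (m) stands. Exception (d) does not apply.

No — exception (b) applies; Dara does not need a building permit.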